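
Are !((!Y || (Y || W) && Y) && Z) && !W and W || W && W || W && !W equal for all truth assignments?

No

E1: !((!Y || (Y || W) && Y) && Z) && !W
    = !((!Y || Y) && Z) && !W   (absorption)
    = !Z && !W   (complement / identity)
E2: W || W && W || W && !W
    = W || W   (distribution)
    = W   (idempotence)
These differ: at W=1, Y=0, Z=0, E1 = 0 but E2 = 1.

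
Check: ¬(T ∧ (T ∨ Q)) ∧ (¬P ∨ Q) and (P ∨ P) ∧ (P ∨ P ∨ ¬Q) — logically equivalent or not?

E1: ¬(T ∧ (T ∨ Q)) ∧ (¬P ∨ Q)
    = ¬T ∧ (¬P ∨ Q)   (absorption)
E2: (P ∨ P) ∧ (P ∨ P ∨ ¬Q)
    = P ∨ P   (absorption)
    = P   (idempotence)
These differ: at P=0, Q=0, T=0, E1 = 1 but E2 = 0.

No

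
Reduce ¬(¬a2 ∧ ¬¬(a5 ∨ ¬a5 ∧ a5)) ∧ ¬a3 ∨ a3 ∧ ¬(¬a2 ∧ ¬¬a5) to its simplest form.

a2 ∨ ¬a5

¬(¬a2 ∧ ¬¬(a5 ∨ ¬a5 ∧ a5)) ∧ ¬a3 ∨ a3 ∧ ¬(¬a2 ∧ ¬¬a5)
= ¬(¬a2 ∧ ¬¬a5) ∧ ¬a3 ∨ a3 ∧ ¬(¬a2 ∧ ¬¬a5)   (complement / identity)
= ¬(¬a2 ∧ ¬¬a5)   (distribution)
= a2 ∨ ¬a5   (De Morgan)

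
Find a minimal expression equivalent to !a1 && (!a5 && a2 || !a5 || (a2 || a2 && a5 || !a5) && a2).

!a1 && (!a5 && a2 || !a5 || (a2 || a2 && a5 || !a5) && a2)
= !a1 && (!a5 && a2 || !a5 || (a2 || !a5) && a2)   [absorption]
= !a1 && (!a5 || (a2 || !a5) && a2)   [absorption]
= !a1 && (!a5 || a2)   [absorption]

!a1 && (!a5 || a2)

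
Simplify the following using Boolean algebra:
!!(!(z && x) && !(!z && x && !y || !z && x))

!x

!!(!(z && x) && !(!z && x && !y || !z && x))
= !(z && x || !z && x && !y || !z && x)   [De Morgan]
= !(z && x || !z && x)   [absorption]
= !x   [distribution]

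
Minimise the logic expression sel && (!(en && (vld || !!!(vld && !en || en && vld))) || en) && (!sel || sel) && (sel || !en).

sel && (!(en && (vld || !!!(vld && !en || en && vld))) || en) && (!sel || sel) && (sel || !en)
= sel && (!(en && (vld || !!!vld)) || en) && (!sel || sel) && (sel || !en)   (distribution)
= sel && (!(en && (vld || !vld)) || en) && (!sel || sel) && (sel || !en)   (double negation)
= sel && (!(en && (vld || !vld)) || en) && (sel || !en)   (complement / identity)
= sel && (!en || en) && (sel || !en)   (complement / identity)
= sel && (sel || !en)   (complement / identity)
= sel   (absorption)

sel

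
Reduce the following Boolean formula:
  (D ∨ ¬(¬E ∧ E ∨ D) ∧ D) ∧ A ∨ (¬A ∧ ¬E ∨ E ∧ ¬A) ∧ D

(D ∨ ¬(¬E ∧ E ∨ D) ∧ D) ∧ A ∨ (¬A ∧ ¬E ∨ E ∧ ¬A) ∧ D
= (D ∨ ¬(¬E ∧ E ∨ D) ∧ D) ∧ A ∨ ¬A ∧ D   (distribution)
= (D ∨ ¬D ∧ D) ∧ A ∨ ¬A ∧ D   (complement / identity)
= D ∧ A ∨ ¬A ∧ D   (complement / identity)
= D   (distribution)

D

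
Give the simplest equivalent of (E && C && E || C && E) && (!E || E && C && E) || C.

(E && C && E || C && E) && (!E || E && C && E) || C
= C && E && !E || E && C && E || C
= (!E || E) && C && E || C
= C && E || C
= C

C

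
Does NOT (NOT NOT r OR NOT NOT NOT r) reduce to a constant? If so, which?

yes, False

NOT (NOT NOT r OR NOT NOT NOT r)
= NOT r AND NOT NOT r   (De Morgan)
= NOT r AND r   (double negation)
= FALSE   (complement)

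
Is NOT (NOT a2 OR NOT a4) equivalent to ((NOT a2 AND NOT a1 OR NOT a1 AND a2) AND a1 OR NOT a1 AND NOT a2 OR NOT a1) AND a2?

No

E1: NOT (NOT a2 OR NOT a4)
    = a2 AND a4   — De Morgan
E2: ((NOT a2 AND NOT a1 OR NOT a1 AND a2) AND a1 OR NOT a1 AND NOT a2 OR NOT a1) AND a2
    = (NOT a1 AND a1 OR NOT a1 AND NOT a2 OR NOT a1) AND a2   — distribution
    = (NOT a1 AND NOT a2 OR NOT a1) AND a2   — complement / identity
    = NOT a1 AND a2   — absorption
These differ: at a1=0, a2=1, a4=0, E1 = 0 but E2 = 1.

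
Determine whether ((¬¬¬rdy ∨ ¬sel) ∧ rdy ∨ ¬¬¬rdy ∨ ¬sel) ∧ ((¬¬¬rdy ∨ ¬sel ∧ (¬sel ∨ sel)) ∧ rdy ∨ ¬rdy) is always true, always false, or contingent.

contingent

((¬¬¬rdy ∨ ¬sel) ∧ rdy ∨ ¬¬¬rdy ∨ ¬sel) ∧ ((¬¬¬rdy ∨ ¬sel ∧ (¬sel ∨ sel)) ∧ rdy ∨ ¬rdy)
= ((¬¬¬rdy ∨ ¬sel) ∧ rdy ∨ ¬¬¬rdy ∨ ¬sel) ∧ ((¬¬¬rdy ∨ ¬sel) ∧ rdy ∨ ¬rdy)   [complement / identity]
= (¬¬¬rdy ∨ ¬sel) ∧ ¬rdy ∨ (¬¬¬rdy ∨ ¬sel) ∧ rdy   [distribution]
= ¬¬¬rdy ∨ ¬sel   [distribution]
= ¬rdy ∨ ¬sel   [double negation]
This depends on rdy, sel, so it is not a constant.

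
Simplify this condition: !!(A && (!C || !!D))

!!(A && (!C || !!D))
= !!(A && (!C || D))
= A && (!C || D)

A && (!C || D)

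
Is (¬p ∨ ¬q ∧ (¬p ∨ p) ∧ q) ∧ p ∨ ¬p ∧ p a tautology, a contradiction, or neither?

contradiction

(¬p ∨ ¬q ∧ (¬p ∨ p) ∧ q) ∧ p ∨ ¬p ∧ p
= (¬p ∨ ¬q ∧ q) ∧ p ∨ ¬p ∧ p
= ¬p ∧ p ∨ ¬p ∧ p
= ¬p ∧ p
= False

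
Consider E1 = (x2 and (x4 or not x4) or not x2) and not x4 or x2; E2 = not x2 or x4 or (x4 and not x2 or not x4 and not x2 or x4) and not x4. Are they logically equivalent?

No

E1: (x2 and (x4 or not x4) or not x2) and not x4 or x2
    = (x2 or not x2) and not x4 or x2
    = not x4 or x2
E2: not x2 or x4 or (x4 and not x2 or not x4 and not x2 or x4) and not x4
    = not x2 or x4 or (not x2 or x4) and not x4
    = not x2 or x4
These differ: at x2=0, x4=1, E1 = 0 but E2 = 1.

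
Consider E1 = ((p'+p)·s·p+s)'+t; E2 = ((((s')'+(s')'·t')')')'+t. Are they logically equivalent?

E1: ((p'+p)·s·p+s)'+t
    = (s·p+s)'+t   — complement / identity
    = s'+t   — absorption
E2: ((((s')'+(s')'·t')')')'+t
    = ((((s')')')')'+t   — absorption
    = ((s')')'+t   — double negation
    = s'+t   — double negation
Both reduce to s'+t, so they are equivalent.

Yes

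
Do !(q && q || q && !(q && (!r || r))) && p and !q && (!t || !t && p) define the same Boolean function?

E1: !(q && q || q && !(q && (!r || r))) && p
    = !(q && q || q && !q) && p   [complement / identity]
    = !q && p   [distribution]
E2: !q && (!t || !t && p)
    = !q && !t   [absorption]
These differ: at p=0, q=0, r=0, t=0, E1 = 0 but E2 = 1.

No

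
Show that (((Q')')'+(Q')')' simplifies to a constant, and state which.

0

(((Q')')'+(Q')')'
= (Q')'·Q'   [De Morgan]
= Q·Q'   [double negation]
= 0   [complement]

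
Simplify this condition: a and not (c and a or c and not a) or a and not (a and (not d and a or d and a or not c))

a and not (c and a or c and not a) or a and not (a and (not d and a or d and a or not c))
= a and not (c and a or c and not a) or a and not (a and (a or not c))
= a and not c or a and not (a and (a or not c))
= a and not c or a and not a
= a and not c

a and not c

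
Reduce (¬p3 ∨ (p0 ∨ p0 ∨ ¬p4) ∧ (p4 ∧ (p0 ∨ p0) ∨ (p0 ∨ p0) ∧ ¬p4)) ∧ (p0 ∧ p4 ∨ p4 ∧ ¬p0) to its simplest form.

(¬p3 ∨ (p0 ∨ p0 ∨ ¬p4) ∧ (p4 ∧ (p0 ∨ p0) ∨ (p0 ∨ p0) ∧ ¬p4)) ∧ (p0 ∧ p4 ∨ p4 ∧ ¬p0)
= (¬p3 ∨ (p0 ∨ p0 ∨ ¬p4) ∧ (p0 ∨ p0)) ∧ (p0 ∧ p4 ∨ p4 ∧ ¬p0)   — distribution
= (¬p3 ∨ (p0 ∨ p0 ∨ ¬p4) ∧ (p0 ∨ p0)) ∧ p4   — distribution
= (¬p3 ∨ p0 ∨ p0) ∧ p4   — absorption
= (¬p3 ∨ p0) ∧ p4   — idempotence

(¬p3 ∨ p0) ∧ p4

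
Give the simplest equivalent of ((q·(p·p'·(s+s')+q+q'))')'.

q

((q·(p·p'·(s+s')+q+q'))')'
= q·(p·p'·(s+s')+q+q')   (double negation)
= q·(p·p'+q+q')   (complement / identity)
= q·(q+q')   (complement / identity)
= q   (complement / identity)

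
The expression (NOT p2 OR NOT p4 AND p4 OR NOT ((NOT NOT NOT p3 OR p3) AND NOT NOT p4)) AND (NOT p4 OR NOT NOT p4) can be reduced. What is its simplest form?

NOT p2 OR NOT p4

(NOT p2 OR NOT p4 AND p4 OR NOT ((NOT NOT NOT p3 OR p3) AND NOT NOT p4)) AND (NOT p4 OR NOT NOT p4)
= (NOT p2 OR NOT p4 AND p4 OR NOT ((NOT p3 OR p3) AND NOT NOT p4)) AND (NOT p4 OR NOT NOT p4)
= (NOT p2 OR NOT p4 AND p4 OR NOT NOT NOT p4) AND (NOT p4 OR NOT NOT p4)
= (NOT p2 OR NOT NOT NOT p4) AND (NOT p4 OR NOT NOT p4)
= (NOT p2 OR NOT NOT NOT p4) AND (NOT p4 OR p4)
= NOT p2 OR NOT NOT NOT p4
= NOT p2 OR NOT p4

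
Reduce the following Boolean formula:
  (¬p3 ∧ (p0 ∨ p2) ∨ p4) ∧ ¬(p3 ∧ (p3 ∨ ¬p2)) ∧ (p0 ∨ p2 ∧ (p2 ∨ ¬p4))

(¬p3 ∧ (p0 ∨ p2) ∨ p4) ∧ ¬(p3 ∧ (p3 ∨ ¬p2)) ∧ (p0 ∨ p2 ∧ (p2 ∨ ¬p4))
= (¬p3 ∧ (p0 ∨ p2) ∨ p4) ∧ ¬p3 ∧ (p0 ∨ p2 ∧ (p2 ∨ ¬p4))
= (¬p3 ∧ (p0 ∨ p2) ∨ p4) ∧ ¬p3 ∧ (p0 ∨ p2)
= ¬p3 ∧ (p0 ∨ p2)

¬p3 ∧ (p0 ∨ p2)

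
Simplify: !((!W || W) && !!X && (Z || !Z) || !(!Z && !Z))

!X && !Z

!((!W || W) && !!X && (Z || !Z) || !(!Z && !Z))
= !((!W || W) && !!X || !(!Z && !Z))   [complement / identity]
= !((!W || W) && !!X || !!Z)   [idempotence]
= !(!!X || !!Z)   [complement / identity]
= !X && !Z   [De Morgan]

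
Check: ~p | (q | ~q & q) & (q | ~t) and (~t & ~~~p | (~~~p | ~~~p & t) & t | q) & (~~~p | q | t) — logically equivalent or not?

Yes

E1: ~p | (q | ~q & q) & (q | ~t)
    = ~p | q & (q | ~t)
    = ~p | q
E2: (~t & ~~~p | (~~~p | ~~~p & t) & t | q) & (~~~p | q | t)
    = (~t & ~~~p | ~~~p & t | q) & (~~~p | q | t)
    = (~~~p | q) & (~~~p | q | t)
    = ~~~p | q
    = ~p | q
Both reduce to ~p | q, so they are equivalent.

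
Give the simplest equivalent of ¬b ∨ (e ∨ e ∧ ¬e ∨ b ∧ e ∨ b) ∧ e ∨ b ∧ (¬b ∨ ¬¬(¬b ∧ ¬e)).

¬b ∨ (e ∨ e ∧ ¬e ∨ b ∧ e ∨ b) ∧ e ∨ b ∧ (¬b ∨ ¬¬(¬b ∧ ¬e))
= ¬b ∨ (e ∨ e ∧ ¬e ∨ b ∧ e ∨ b) ∧ e ∨ b ∧ (¬b ∨ ¬b ∧ ¬e)   (double negation)
= ¬b ∨ (e ∨ b ∧ e ∨ b) ∧ e ∨ b ∧ (¬b ∨ ¬b ∧ ¬e)   (complement / identity)
= ¬b ∨ (e ∨ b ∧ e ∨ b) ∧ e ∨ b ∧ ¬b   (absorption)
= ¬b ∨ (e ∨ b) ∧ e ∨ b ∧ ¬b   (absorption)
= ¬b ∨ (e ∨ b) ∧ e   (complement / identity)
= ¬b ∨ e   (absorption)

¬b ∨ e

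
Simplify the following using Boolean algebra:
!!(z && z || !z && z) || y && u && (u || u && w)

!!(z && z || !z && z) || y && u && (u || u && w)
= !!(z && z || !z && z) || y && u && u   (absorption)
= z && z || !z && z || y && u && u   (double negation)
= z || y && u && u   (distribution)
= z || y && u   (idempotence)

z || y && u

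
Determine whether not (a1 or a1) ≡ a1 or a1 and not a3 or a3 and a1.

E1: not (a1 or a1)
    = not a1   [idempotence]
E2: a1 or a1 and not a3 or a3 and a1
    = a1 or a1   [distribution]
    = a1   [idempotence]
These differ: at a1=0, a3=0, E1 = 1 but E2 = 0.

No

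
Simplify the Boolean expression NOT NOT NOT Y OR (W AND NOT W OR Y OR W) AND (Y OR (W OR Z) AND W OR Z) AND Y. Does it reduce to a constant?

TRUE

NOT NOT NOT Y OR (W AND NOT W OR Y OR W) AND (Y OR (W OR Z) AND W OR Z) AND Y
= NOT NOT NOT Y OR (W AND NOT W OR Y OR W) AND (Y OR W OR Z) AND Y   (absorption)
= NOT NOT NOT Y OR (Y OR W) AND (Y OR W OR Z) AND Y   (complement / identity)
= NOT NOT NOT Y OR (Y OR W) AND Y   (absorption)
= NOT Y OR (Y OR W) AND Y   (double negation)
= NOT Y OR Y   (absorption)
= TRUE   (complement)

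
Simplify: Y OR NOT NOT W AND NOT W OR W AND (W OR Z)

Y OR W

Y OR NOT NOT W AND NOT W OR W AND (W OR Z)
= Y OR NOT NOT W AND NOT W OR W   (absorption)
= Y OR W AND NOT W OR W   (double negation)
= Y OR W   (complement / identity)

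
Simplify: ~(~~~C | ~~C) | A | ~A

1

~(~~~C | ~~C) | A | ~A
= ~(~C | ~~C) | A | ~A   (double negation)
= C & ~C | A | ~A   (De Morgan)
= A | ~A   (complement / identity)
= 1   (complement)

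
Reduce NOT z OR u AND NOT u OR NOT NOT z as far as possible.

TRUE

NOT z OR u AND NOT u OR NOT NOT z
= NOT z OR NOT NOT z   — complement / identity
= NOT z OR z   — double negation
= TRUE   — complement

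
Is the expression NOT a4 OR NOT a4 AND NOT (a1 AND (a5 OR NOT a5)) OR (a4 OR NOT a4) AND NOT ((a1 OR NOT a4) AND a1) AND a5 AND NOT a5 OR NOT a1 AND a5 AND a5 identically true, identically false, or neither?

neither

NOT a4 OR NOT a4 AND NOT (a1 AND (a5 OR NOT a5)) OR (a4 OR NOT a4) AND NOT ((a1 OR NOT a4) AND a1) AND a5 AND NOT a5 OR NOT a1 AND a5 AND a5
= NOT a4 OR NOT a4 AND NOT (a1 AND (a5 OR NOT a5)) OR NOT ((a1 OR NOT a4) AND a1) AND a5 AND NOT a5 OR NOT a1 AND a5 AND a5
= NOT a4 OR NOT a4 AND NOT a1 OR NOT ((a1 OR NOT a4) AND a1) AND a5 AND NOT a5 OR NOT a1 AND a5 AND a5
= NOT a4 OR NOT ((a1 OR NOT a4) AND a1) AND a5 AND NOT a5 OR NOT a1 AND a5 AND a5
= NOT a4 OR NOT a1 AND a5 AND NOT a5 OR NOT a1 AND a5 AND a5
= NOT a4 OR NOT a1 AND a5
This depends on a1, a4, a5, so it is not a constant.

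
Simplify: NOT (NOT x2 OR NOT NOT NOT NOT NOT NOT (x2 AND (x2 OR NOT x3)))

NOT (NOT x2 OR NOT NOT NOT NOT NOT NOT (x2 AND (x2 OR NOT x3)))
= NOT (NOT x2 OR NOT NOT NOT NOT (x2 AND (x2 OR NOT x3)))   — double negation
= x2 AND NOT NOT NOT (x2 AND (x2 OR NOT x3))   — De Morgan
= x2 AND NOT (x2 AND (x2 OR NOT x3))   — double negation
= x2 AND NOT x2   — absorption
= FALSE   — complement

FALSE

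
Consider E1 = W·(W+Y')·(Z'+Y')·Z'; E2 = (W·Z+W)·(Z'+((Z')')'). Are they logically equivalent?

E1: W·(W+Y')·(Z'+Y')·Z'
    = W·(Z'+Y')·Z'   — absorption
    = W·Z'   — absorption
E2: (W·Z+W)·(Z'+((Z')')')
    = (W·Z+W)·(Z'+Z')   — double negation
    = W·(Z'+Z')   — absorption
    = W·Z'   — idempotence
Both reduce to W·Z', so they are equivalent.

Yes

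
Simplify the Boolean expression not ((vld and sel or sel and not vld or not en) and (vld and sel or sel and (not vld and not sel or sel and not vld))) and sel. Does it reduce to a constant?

not ((vld and sel or sel and not vld or not en) and (vld and sel or sel and (not vld and not sel or sel and not vld))) and sel
= not ((vld and sel or sel and not vld or not en) and (vld and sel or sel and not vld)) and sel
= not (vld and sel or sel and not vld) and sel
= not sel and sel
= False

False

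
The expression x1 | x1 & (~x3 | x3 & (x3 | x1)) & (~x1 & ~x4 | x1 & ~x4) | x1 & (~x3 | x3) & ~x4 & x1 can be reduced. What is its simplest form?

x1

x1 | x1 & (~x3 | x3 & (x3 | x1)) & (~x1 & ~x4 | x1 & ~x4) | x1 & (~x3 | x3) & ~x4 & x1
= x1 | x1 & (~x3 | x3 & (x3 | x1)) & ~x4 | x1 & (~x3 | x3) & ~x4 & x1   (distribution)
= x1 | x1 & (~x3 | x3) & ~x4 | x1 & (~x3 | x3) & ~x4 & x1   (absorption)
= x1 | x1 & (~x3 | x3) & ~x4   (absorption)
= x1 | x1 & ~x4   (complement / identity)
= x1   (absorption)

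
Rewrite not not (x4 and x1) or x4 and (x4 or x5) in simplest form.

x4

not not (x4 and x1) or x4 and (x4 or x5)
= not not (x4 and x1) or x4   — absorption
= x4 and x1 or x4   — double negation
= x4   — absorption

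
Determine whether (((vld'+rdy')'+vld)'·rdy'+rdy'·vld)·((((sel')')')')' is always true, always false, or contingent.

(((vld'+rdy')'+vld)'·rdy'+rdy'·vld)·((((sel')')')')'
= ((vld·rdy+vld)'·rdy'+rdy'·vld)·((((sel')')')')'   (De Morgan)
= ((vld·rdy+vld)'·rdy'+rdy'·vld)·((sel')')'   (double negation)
= (vld'·rdy'+rdy'·vld)·((sel')')'   (absorption)
= rdy'·((sel')')'   (distribution)
= rdy'·sel'   (double negation)
This depends on rdy, sel, so it is not a constant.

contingent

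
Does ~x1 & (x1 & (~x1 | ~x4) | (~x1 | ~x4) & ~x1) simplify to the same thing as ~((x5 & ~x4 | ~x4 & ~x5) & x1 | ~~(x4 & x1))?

Yes

E1: ~x1 & (x1 & (~x1 | ~x4) | (~x1 | ~x4) & ~x1)
    = ~x1 & (~x1 | ~x4)   (distribution)
    = ~x1   (absorption)
E2: ~((x5 & ~x4 | ~x4 & ~x5) & x1 | ~~(x4 & x1))
    = ~((x5 & ~x4 | ~x4 & ~x5) & x1 | x4 & x1)   (double negation)
    = ~(~x4 & x1 | x4 & x1)   (distribution)
    = ~x1   (distribution)
Both reduce to ~x1, so they are equivalent.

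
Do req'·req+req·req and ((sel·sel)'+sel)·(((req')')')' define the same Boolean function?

Yes

E1: req'·req+req·req
    = req
E2: ((sel·sel)'+sel)·(((req')')')'
    = ((sel·sel)'+sel)·(req')'
    = (sel'+sel)·(req')'
    = (req')'
    = req
Both reduce to req, so they are equivalent.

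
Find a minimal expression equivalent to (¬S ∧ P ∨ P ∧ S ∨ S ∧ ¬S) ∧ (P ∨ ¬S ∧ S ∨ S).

(¬S ∧ P ∨ P ∧ S ∨ S ∧ ¬S) ∧ (P ∨ ¬S ∧ S ∨ S)
= (P ∨ S ∧ ¬S) ∧ (P ∨ ¬S ∧ S ∨ S)   [distribution]
= P ∧ (P ∨ ¬S ∧ S ∨ S)   [complement / identity]
= P ∧ (P ∨ S)   [complement / identity]
= P   [absorption]

P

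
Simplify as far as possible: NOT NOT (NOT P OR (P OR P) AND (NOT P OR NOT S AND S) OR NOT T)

NOT NOT (NOT P OR (P OR P) AND (NOT P OR NOT S AND S) OR NOT T)
= NOT NOT (NOT P OR (P OR P) AND NOT P OR NOT T)   [complement / identity]
= NOT P OR (P OR P) AND NOT P OR NOT T   [double negation]
= NOT P OR P AND NOT P OR NOT T   [idempotence]
= NOT P OR NOT T   [complement / identity]

NOT P OR NOT T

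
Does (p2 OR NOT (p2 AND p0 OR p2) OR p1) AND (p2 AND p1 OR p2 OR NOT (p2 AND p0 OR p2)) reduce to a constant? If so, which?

(p2 OR NOT (p2 AND p0 OR p2) OR p1) AND (p2 AND p1 OR p2 OR NOT (p2 AND p0 OR p2))
= (p2 OR NOT (p2 AND p0 OR p2) OR p1) AND (p2 OR NOT (p2 AND p0 OR p2))
= p2 OR NOT (p2 AND p0 OR p2)
= p2 OR NOT p2
= TRUE

yes, True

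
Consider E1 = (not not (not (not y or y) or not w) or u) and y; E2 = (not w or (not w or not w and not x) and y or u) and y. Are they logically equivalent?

Yes

E1: (not not (not (not y or y) or not w) or u) and y
    = (not ((not y or y) and w) or u) and y   — De Morgan
    = (not w or u) and y   — complement / identity
E2: (not w or (not w or not w and not x) and y or u) and y
    = (not w or not w and y or u) and y   — absorption
    = (not w or u) and y   — absorption
Both reduce to (not w or u) and y, so they are equivalent.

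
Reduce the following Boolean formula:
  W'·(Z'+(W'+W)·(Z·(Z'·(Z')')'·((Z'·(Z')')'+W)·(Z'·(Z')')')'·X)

W'·Z'

W'·(Z'+(W'+W)·(Z·(Z'·(Z')')'·((Z'·(Z')')'+W)·(Z'·(Z')')')'·X)
= W'·(Z'+(W'+W)·(Z·(Z'·(Z')')'·(Z'·(Z')')')'·X)   — absorption
= W'·(Z'+(W'+W)·(Z·(Z'·(Z')')')'·X)   — idempotence
= W'·(Z'+(W'+W)·(Z·(Z+Z'))'·X)   — De Morgan
= W'·(Z'+(W'+W)·Z'·X)   — complement / identity
= W'·(Z'+Z'·X)   — complement / identity
= W'·Z'   — absorption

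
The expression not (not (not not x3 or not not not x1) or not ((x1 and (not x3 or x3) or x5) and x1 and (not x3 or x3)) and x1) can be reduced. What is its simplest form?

x3 or not x1

not (not (not not x3 or not not not x1) or not ((x1 and (not x3 or x3) or x5) and x1 and (not x3 or x3)) and x1)
= not (not x3 and not not x1 or not ((x1 and (not x3 or x3) or x5) and x1 and (not x3 or x3)) and x1)   [De Morgan]
= not (not x3 and not not x1 or not (x1 and (not x3 or x3)) and x1)   [absorption]
= not (not x3 and not not x1 or not x1 and x1)   [complement / identity]
= not (not x3 and not not x1)   [complement / identity]
= x3 or not x1   [De Morgan]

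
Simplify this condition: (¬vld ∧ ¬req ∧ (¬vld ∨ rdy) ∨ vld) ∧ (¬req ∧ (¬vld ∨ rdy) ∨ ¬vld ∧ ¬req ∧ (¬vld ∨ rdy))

(¬vld ∧ ¬req ∧ (¬vld ∨ rdy) ∨ vld) ∧ (¬req ∧ (¬vld ∨ rdy) ∨ ¬vld ∧ ¬req ∧ (¬vld ∨ rdy))
= vld ∧ ¬req ∧ (¬vld ∨ rdy) ∨ ¬vld ∧ ¬req ∧ (¬vld ∨ rdy)   [distribution]
= ¬req ∧ (¬vld ∨ rdy)   [distribution]

¬req ∧ (¬vld ∨ rdy)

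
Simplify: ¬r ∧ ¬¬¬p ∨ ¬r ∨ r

¬r ∧ ¬¬¬p ∨ ¬r ∨ r
= ¬r ∧ ¬p ∨ ¬r ∨ r   — double negation
= ¬r ∨ r   — absorption
= True   — complement

True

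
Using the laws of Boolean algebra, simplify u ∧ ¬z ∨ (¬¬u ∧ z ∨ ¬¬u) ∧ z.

u

u ∧ ¬z ∨ (¬¬u ∧ z ∨ ¬¬u) ∧ z
= u ∧ ¬z ∨ ¬¬u ∧ z   (absorption)
= u ∧ ¬z ∨ u ∧ z   (double negation)
= u   (distribution)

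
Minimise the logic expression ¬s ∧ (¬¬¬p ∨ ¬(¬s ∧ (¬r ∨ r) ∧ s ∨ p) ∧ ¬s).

¬s ∧ ¬p

¬s ∧ (¬¬¬p ∨ ¬(¬s ∧ (¬r ∨ r) ∧ s ∨ p) ∧ ¬s)
= ¬s ∧ (¬p ∨ ¬(¬s ∧ (¬r ∨ r) ∧ s ∨ p) ∧ ¬s)   — double negation
= ¬s ∧ (¬p ∨ ¬(¬s ∧ s ∨ p) ∧ ¬s)   — complement / identity
= ¬s ∧ (¬p ∨ ¬p ∧ ¬s)   — complement / identity
= ¬s ∧ ¬p   — absorption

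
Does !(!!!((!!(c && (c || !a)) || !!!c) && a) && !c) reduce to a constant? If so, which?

no

!(!!!((!!(c && (c || !a)) || !!!c) && a) && !c)
= !(!!!((c && (c || !a) || !!!c) && a) && !c)   [double negation]
= !(!!!((c || !!!c) && a) && !c)   [absorption]
= !(!((c || !!!c) && a) && !c)   [double negation]
= !(!((c || !c) && a) && !c)   [double negation]
= !(!a && !c)   [complement / identity]
= a || c   [De Morgan]
This depends on a, c, so it is not a constant.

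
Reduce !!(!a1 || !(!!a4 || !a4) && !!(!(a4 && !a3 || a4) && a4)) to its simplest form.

!a1

!!(!a1 || !(!!a4 || !a4) && !!(!(a4 && !a3 || a4) && a4))
= !!(!a1 || !a4 && a4 && !!(!(a4 && !a3 || a4) && a4))   [De Morgan]
= !!(!a1 || !a4 && a4 && !(a4 && !a3 || a4) && a4)   [double negation]
= !!(!a1 || !a4 && a4 && !a4 && a4)   [absorption]
= !!(!a1 || !a4 && a4)   [idempotence]
= !!!a1   [complement / identity]
= !a1   [double negation]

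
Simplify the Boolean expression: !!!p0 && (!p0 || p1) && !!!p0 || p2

!p0 || p2

!!!p0 && (!p0 || p1) && !!!p0 || p2
= !!!p0 && (!p0 || p1) && !p0 || p2   (double negation)
= !!!p0 && !p0 || p2   (absorption)
= !p0 && !p0 || p2   (double negation)
= !p0 || p2   (idempotence)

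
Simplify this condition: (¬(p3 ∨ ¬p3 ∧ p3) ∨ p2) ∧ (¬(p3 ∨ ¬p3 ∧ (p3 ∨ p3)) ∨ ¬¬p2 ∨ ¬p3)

¬p3 ∨ p2

(¬(p3 ∨ ¬p3 ∧ p3) ∨ p2) ∧ (¬(p3 ∨ ¬p3 ∧ (p3 ∨ p3)) ∨ ¬¬p2 ∨ ¬p3)
= (¬(p3 ∨ ¬p3 ∧ p3) ∨ p2) ∧ (¬(p3 ∨ ¬p3 ∧ (p3 ∨ p3)) ∨ p2 ∨ ¬p3)   (double negation)
= (¬(p3 ∨ ¬p3 ∧ p3) ∨ p2) ∧ (¬(p3 ∨ ¬p3 ∧ p3) ∨ p2 ∨ ¬p3)   (idempotence)
= ¬(p3 ∨ ¬p3 ∧ p3) ∨ p2   (absorption)
= ¬p3 ∨ p2   (complement / identity)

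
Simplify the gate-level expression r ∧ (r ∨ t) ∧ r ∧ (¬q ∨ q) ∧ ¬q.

r ∧ (r ∨ t) ∧ r ∧ (¬q ∨ q) ∧ ¬q
= r ∧ r ∧ (¬q ∨ q) ∧ ¬q
= r ∧ r ∧ ¬q
= r ∧ ¬q

r ∧ ¬q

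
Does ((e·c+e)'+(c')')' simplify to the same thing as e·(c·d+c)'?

Yes

E1: ((e·c+e)'+(c')')'
    = (e'+(c')')'   — absorption
    = e·c'   — De Morgan
E2: e·(c·d+c)'
    = e·c'   — absorption
Both reduce to e·c', so they are equivalent.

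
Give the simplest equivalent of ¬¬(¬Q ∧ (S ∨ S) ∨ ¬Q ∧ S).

¬Q ∧ S

¬¬(¬Q ∧ (S ∨ S) ∨ ¬Q ∧ S)
= ¬¬(¬Q ∧ S ∨ ¬Q ∧ S)
= ¬¬(¬Q ∧ S)
= ¬Q ∧ S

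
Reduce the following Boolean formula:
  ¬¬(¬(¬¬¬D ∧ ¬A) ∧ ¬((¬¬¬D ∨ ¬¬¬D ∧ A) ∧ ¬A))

D ∨ A

¬¬(¬(¬¬¬D ∧ ¬A) ∧ ¬((¬¬¬D ∨ ¬¬¬D ∧ A) ∧ ¬A))
= ¬¬(¬(¬¬¬D ∧ ¬A) ∧ ¬(¬¬¬D ∧ ¬A))   (absorption)
= ¬¬¬(¬¬¬D ∧ ¬A)   (idempotence)
= ¬(¬¬¬D ∧ ¬A)   (double negation)
= ¬(¬D ∧ ¬A)   (double negation)
= D ∨ A   (De Morgan)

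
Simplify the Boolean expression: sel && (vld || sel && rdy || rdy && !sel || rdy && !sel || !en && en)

sel && (vld || sel && rdy || rdy && !sel || rdy && !sel || !en && en)
= sel && (vld || sel && rdy || rdy && !sel || rdy && !sel)
= sel && (vld || sel && rdy || rdy && !sel)
= sel && (vld || rdy)

sel && (vld || rdy)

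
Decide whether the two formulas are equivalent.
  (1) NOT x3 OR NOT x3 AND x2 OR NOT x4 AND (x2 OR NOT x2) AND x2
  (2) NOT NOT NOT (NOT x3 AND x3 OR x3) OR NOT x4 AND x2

E1: NOT x3 OR NOT x3 AND x2 OR NOT x4 AND (x2 OR NOT x2) AND x2
    = NOT x3 OR NOT x4 AND (x2 OR NOT x2) AND x2
    = NOT x3 OR NOT x4 AND x2
E2: NOT NOT NOT (NOT x3 AND x3 OR x3) OR NOT x4 AND x2
    = NOT NOT NOT x3 OR NOT x4 AND x2
    = NOT x3 OR NOT x4 AND x2
Both reduce to NOT x3 OR NOT x4 AND x2, so they are equivalent.

Yes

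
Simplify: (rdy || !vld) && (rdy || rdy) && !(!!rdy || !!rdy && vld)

(rdy || !vld) && (rdy || rdy) && !(!!rdy || !!rdy && vld)
= (rdy || !vld) && (rdy || rdy) && !!!rdy   [absorption]
= (rdy || !vld) && rdy && !!!rdy   [idempotence]
= (rdy || !vld) && rdy && !rdy   [double negation]
= rdy && !rdy   [absorption]
= false   [complement]

false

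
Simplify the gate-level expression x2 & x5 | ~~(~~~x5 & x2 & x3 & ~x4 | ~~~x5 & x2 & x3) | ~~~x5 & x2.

x2

x2 & x5 | ~~(~~~x5 & x2 & x3 & ~x4 | ~~~x5 & x2 & x3) | ~~~x5 & x2
= x2 & x5 | ~~(~~~x5 & x2 & x3) | ~~~x5 & x2
= x2 & x5 | ~~~x5 & x2 & x3 | ~~~x5 & x2
= x2 & x5 | ~~~x5 & x2
= x2 & x5 | ~x5 & x2
= x2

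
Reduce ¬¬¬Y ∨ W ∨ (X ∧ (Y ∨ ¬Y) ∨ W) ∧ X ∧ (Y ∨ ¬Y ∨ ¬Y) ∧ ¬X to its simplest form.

¬¬¬Y ∨ W ∨ (X ∧ (Y ∨ ¬Y) ∨ W) ∧ X ∧ (Y ∨ ¬Y ∨ ¬Y) ∧ ¬X
= ¬¬¬Y ∨ W ∨ (X ∧ (Y ∨ ¬Y) ∨ W) ∧ X ∧ (Y ∨ ¬Y) ∧ ¬X   [idempotence]
= ¬Y ∨ W ∨ (X ∧ (Y ∨ ¬Y) ∨ W) ∧ X ∧ (Y ∨ ¬Y) ∧ ¬X   [double negation]
= ¬Y ∨ W ∨ X ∧ (Y ∨ ¬Y) ∧ ¬X   [absorption]
= ¬Y ∨ W ∨ X ∧ ¬X   [complement / identity]
= ¬Y ∨ W   [complement / identity]

¬Y ∨ W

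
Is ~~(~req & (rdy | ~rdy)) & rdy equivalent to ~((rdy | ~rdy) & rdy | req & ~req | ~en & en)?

E1: ~~(~req & (rdy | ~rdy)) & rdy
    = ~~~req & rdy   (complement / identity)
    = ~req & rdy   (double negation)
E2: ~((rdy | ~rdy) & rdy | req & ~req | ~en & en)
    = ~((rdy | ~rdy) & rdy | req & ~req)   (complement / identity)
    = ~(rdy | req & ~req)   (complement / identity)
    = ~rdy   (complement / identity)
These differ: at en=0, rdy=1, req=0, E1 = 1 but E2 = 0.

No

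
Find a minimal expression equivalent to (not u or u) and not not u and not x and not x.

u and not x

(not u or u) and not not u and not x and not x
= (not u or u) and not not u and not x   (idempotence)
= not not u and not x   (complement / identity)
= u and not x   (double negation)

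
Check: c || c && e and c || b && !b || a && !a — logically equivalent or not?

Yes

E1: c || c && e
    = c   [absorption]
E2: c || b && !b || a && !a
    = c || a && !a   [complement / identity]
    = c   [complement / identity]
Both reduce to c, so they are equivalent.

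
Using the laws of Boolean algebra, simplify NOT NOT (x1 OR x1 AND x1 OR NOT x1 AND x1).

NOT NOT (x1 OR x1 AND x1 OR NOT x1 AND x1)
= NOT NOT (x1 OR x1)   (distribution)
= x1 OR x1   (double negation)
= x1   (idempotence)

x1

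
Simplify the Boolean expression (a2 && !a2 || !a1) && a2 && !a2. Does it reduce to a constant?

false

(a2 && !a2 || !a1) && a2 && !a2
= a2 && !a2   [absorption]
= false   [complement]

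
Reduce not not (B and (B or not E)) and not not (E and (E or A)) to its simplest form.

not not (B and (B or not E)) and not not (E and (E or A))
= not not (B and (B or not E)) and not not E   [absorption]
= B and (B or not E) and not not E   [double negation]
= B and not not E   [absorption]
= B and E   [double negation]

B and E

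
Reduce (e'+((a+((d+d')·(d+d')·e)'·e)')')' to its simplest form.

e·a'

(e'+((a+((d+d')·(d+d')·e)'·e)')')'
= e·(a+((d+d')·(d+d')·e)'·e)'   — De Morgan
= e·(a+((d+d')·e)'·e)'   — idempotence
= e·(a+e'·e)'   — complement / identity
= e·a'   — complement / identity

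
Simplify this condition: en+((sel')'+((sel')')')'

en

en+((sel')'+((sel')')')'
= en+sel'·(sel')'   — De Morgan
= en+sel'·sel   — double negation
= en   — complement / identity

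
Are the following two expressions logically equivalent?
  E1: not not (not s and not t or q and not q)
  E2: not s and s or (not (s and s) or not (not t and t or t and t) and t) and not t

Yes

E1: not not (not s and not t or q and not q)
    = not s and not t or q and not q
    = not s and not t
E2: not s and s or (not (s and s) or not (not t and t or t and t) and t) and not t
    = not s and s or (not (s and s) or not t and t) and not t
    = not s and s or (not s or not t and t) and not t
    = not s and s or not s and not t
    = not s and not t
Both reduce to not s and not t, so they are equivalent.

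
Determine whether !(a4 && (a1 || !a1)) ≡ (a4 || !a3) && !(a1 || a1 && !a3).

E1: !(a4 && (a1 || !a1))
    = !a4   [complement / identity]
E2: (a4 || !a3) && !(a1 || a1 && !a3)
    = (a4 || !a3) && !a1   [absorption]
These differ: at a1=1, a3=1, a4=0, E1 = 1 but E2 = 0.

No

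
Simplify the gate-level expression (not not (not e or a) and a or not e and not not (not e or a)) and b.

(not not (not e or a) and a or not e and not not (not e or a)) and b
= not not (not e or a) and (a or not e) and b   [distribution]
= (not e or a) and (a or not e) and b   [double negation]
= (a or not e and not e) and b   [distribution]
= (a or not e) and b   [idempotence]

(a or not e) and b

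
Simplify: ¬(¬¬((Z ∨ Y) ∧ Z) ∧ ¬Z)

True

¬(¬¬((Z ∨ Y) ∧ Z) ∧ ¬Z)
= ¬(¬¬Z ∧ ¬Z)   — absorption
= ¬Z ∨ Z   — De Morgan
= True   — complement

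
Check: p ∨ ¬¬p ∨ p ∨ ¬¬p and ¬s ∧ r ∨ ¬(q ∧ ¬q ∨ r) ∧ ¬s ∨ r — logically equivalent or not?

No

E1: p ∨ ¬¬p ∨ p ∨ ¬¬p
    = p ∨ ¬¬p   — idempotence
    = p ∨ p   — double negation
    = p   — idempotence
E2: ¬s ∧ r ∨ ¬(q ∧ ¬q ∨ r) ∧ ¬s ∨ r
    = ¬s ∧ r ∨ ¬r ∧ ¬s ∨ r   — complement / identity
    = ¬s ∨ r   — distribution
These differ: at p=0, q=0, r=1, s=0, E1 = 0 but E2 = 1.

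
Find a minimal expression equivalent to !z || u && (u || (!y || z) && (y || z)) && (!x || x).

!z || u

!z || u && (u || (!y || z) && (y || z)) && (!x || x)
= !z || u && (u || z || !y && y) && (!x || x)
= !z || u && (u || z) && (!x || x)
= !z || u && (!x || x)
= !z || u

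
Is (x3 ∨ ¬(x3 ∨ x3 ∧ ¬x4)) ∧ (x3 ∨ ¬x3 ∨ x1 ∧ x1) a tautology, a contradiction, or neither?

(x3 ∨ ¬(x3 ∨ x3 ∧ ¬x4)) ∧ (x3 ∨ ¬x3 ∨ x1 ∧ x1)
= (x3 ∨ ¬x3) ∧ (x3 ∨ ¬x3 ∨ x1 ∧ x1)   — absorption
= (x3 ∨ ¬x3) ∧ (x3 ∨ ¬x3 ∨ x1)   — idempotence
= x3 ∨ ¬x3   — absorption
= True   — complement

tautology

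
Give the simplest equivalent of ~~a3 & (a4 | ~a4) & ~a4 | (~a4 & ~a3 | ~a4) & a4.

~~a3 & (a4 | ~a4) & ~a4 | (~a4 & ~a3 | ~a4) & a4
= ~~a3 & (a4 | ~a4) & ~a4 | ~a4 & a4
= ~~a3 & ~a4 | ~a4 & a4
= ~~a3 & ~a4
= a3 & ~a4

a3 & ~a4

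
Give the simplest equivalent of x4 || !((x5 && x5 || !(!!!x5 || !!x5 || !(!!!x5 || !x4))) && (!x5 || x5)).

x4 || !((x5 && x5 || !(!!!x5 || !!x5 || !(!!!x5 || !x4))) && (!x5 || x5))
= x4 || !((x5 && x5 || !(!x5 || !!x5 || !(!!!x5 || !x4))) && (!x5 || x5))
= x4 || !((x5 && x5 || !(!x5 || !!x5 || !!x5 && x4)) && (!x5 || x5))
= x4 || !((x5 && x5 || !(!x5 || !!x5)) && (!x5 || x5))
= x4 || !((x5 && x5 || x5 && !x5) && (!x5 || x5))
= x4 || !(x5 && (!x5 || x5))
= x4 || !x5

x4 || !x5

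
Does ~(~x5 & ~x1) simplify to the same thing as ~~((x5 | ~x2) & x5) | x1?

E1: ~(~x5 & ~x1)
    = x5 | x1   (De Morgan)
E2: ~~((x5 | ~x2) & x5) | x1
    = ~~x5 | x1   (absorption)
    = x5 | x1   (double negation)
Both reduce to x5 | x1, so they are equivalent.

Yes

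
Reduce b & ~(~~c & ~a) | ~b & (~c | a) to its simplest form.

~c | a

b & ~(~~c & ~a) | ~b & (~c | a)
= b & (~c | a) | ~b & (~c | a)   [De Morgan]
= ~c | a   [distribution]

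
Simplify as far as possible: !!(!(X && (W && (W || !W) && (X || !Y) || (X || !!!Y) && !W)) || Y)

!X || Y

!!(!(X && (W && (W || !W) && (X || !Y) || (X || !!!Y) && !W)) || Y)
= !!(!(X && (W && (W || !W) && (X || !Y) || (X || !Y) && !W)) || Y)   [double negation]
= !(X && (W && (W || !W) && (X || !Y) || (X || !Y) && !W)) || Y   [double negation]
= !(X && (W && (X || !Y) || (X || !Y) && !W)) || Y   [complement / identity]
= !(X && (X || !Y)) || Y   [distribution]
= !X || Y   [absorption]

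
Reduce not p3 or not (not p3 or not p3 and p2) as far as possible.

True

not p3 or not (not p3 or not p3 and p2)
= not p3 or not not p3
= not p3 or p3
= True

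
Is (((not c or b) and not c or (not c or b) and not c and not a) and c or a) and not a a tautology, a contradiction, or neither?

(((not c or b) and not c or (not c or b) and not c and not a) and c or a) and not a
= ((not c or b) and not c and c or a) and not a
= (not c and c or a) and not a
= a and not a
= False

contradiction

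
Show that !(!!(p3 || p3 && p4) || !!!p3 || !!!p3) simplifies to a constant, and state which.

false

!(!!(p3 || p3 && p4) || !!!p3 || !!!p3)
= !(!!(p3 || p3 && p4) || !!!p3)   (idempotence)
= !(!!(p3 || p3 && p4) || !p3)   (double negation)
= !(p3 || p3 && p4) && p3   (De Morgan)
= !p3 && p3   (absorption)
= false   (complement)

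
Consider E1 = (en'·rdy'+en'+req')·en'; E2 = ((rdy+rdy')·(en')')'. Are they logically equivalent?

E1: (en'·rdy'+en'+req')·en'
    = (en'+req')·en'   (absorption)
    = en'   (absorption)
E2: ((rdy+rdy')·(en')')'
    = ((en')')'   (complement / identity)
    = en'   (double negation)
Both reduce to en', so they are equivalent.

Yes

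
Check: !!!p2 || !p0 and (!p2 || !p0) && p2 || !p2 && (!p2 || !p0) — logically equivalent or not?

Yes

E1: !!!p2 || !p0
    = !p2 || !p0   (double negation)
E2: (!p2 || !p0) && p2 || !p2 && (!p2 || !p0)
    = !p2 || !p0   (distribution)
Both reduce to !p2 || !p0, so they are equivalent.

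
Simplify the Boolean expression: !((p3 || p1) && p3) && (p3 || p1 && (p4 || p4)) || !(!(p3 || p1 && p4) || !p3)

!((p3 || p1) && p3) && (p3 || p1 && (p4 || p4)) || !(!(p3 || p1 && p4) || !p3)
= !((p3 || p1) && p3) && (p3 || p1 && p4) || !(!(p3 || p1 && p4) || !p3)
= !((p3 || p1) && p3) && (p3 || p1 && p4) || (p3 || p1 && p4) && p3
= !p3 && (p3 || p1 && p4) || (p3 || p1 && p4) && p3
= p3 || p1 && p4

p3 || p1 && p4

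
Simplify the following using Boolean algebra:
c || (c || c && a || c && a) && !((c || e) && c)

c

c || (c || c && a || c && a) && !((c || e) && c)
= c || (c || c && a) && !((c || e) && c)
= c || (c || c && a) && !c
= c || c && !c
= c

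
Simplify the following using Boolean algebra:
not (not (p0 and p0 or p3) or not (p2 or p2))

not (not (p0 and p0 or p3) or not (p2 or p2))
= (p0 and p0 or p3) and (p2 or p2)   [De Morgan]
= (p0 or p3) and (p2 or p2)   [idempotence]
= (p0 or p3) and p2   [idempotence]

(p0 or p3) and p2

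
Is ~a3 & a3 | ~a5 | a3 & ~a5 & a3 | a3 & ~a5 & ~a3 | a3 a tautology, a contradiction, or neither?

~a3 & a3 | ~a5 | a3 & ~a5 & a3 | a3 & ~a5 & ~a3 | a3
= ~a3 & a3 | ~a5 | a3 & ~a5 | a3   (distribution)
= ~a5 | a3 & ~a5 | a3   (complement / identity)
= ~a5 | a3   (absorption)
This depends on a3, a5, so it is not a constant.

neither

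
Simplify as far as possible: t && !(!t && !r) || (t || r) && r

t && !(!t && !r) || (t || r) && r
= t && (t || r) || (t || r) && r   — De Morgan
= (t || r) && (t || r)   — distribution
= t || r   — idempotence

t || r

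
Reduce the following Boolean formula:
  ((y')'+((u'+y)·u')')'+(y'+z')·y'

y'

((y')'+((u'+y)·u')')'+(y'+z')·y'
= ((y')'+(u')')'+(y'+z')·y'   [absorption]
= ((y')'+(u')')'+y'   [absorption]
= y'·u'+y'   [De Morgan]
= y'   [absorption]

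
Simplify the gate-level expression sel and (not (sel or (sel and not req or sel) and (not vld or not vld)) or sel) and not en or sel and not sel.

sel and (not (sel or (sel and not req or sel) and (not vld or not vld)) or sel) and not en or sel and not sel
= sel and (not (sel or sel and (not vld or not vld)) or sel) and not en or sel and not sel   [absorption]
= sel and (not (sel or sel and (not vld or not vld)) or sel) and not en   [complement / identity]
= sel and (not (sel or sel and not vld) or sel) and not en   [idempotence]
= sel and (not sel or sel) and not en   [absorption]
= sel and not en   [complement / identity]

sel and not en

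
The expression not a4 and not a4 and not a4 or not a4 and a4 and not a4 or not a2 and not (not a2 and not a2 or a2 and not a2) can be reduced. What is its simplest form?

not a4

not a4 and not a4 and not a4 or not a4 and a4 and not a4 or not a2 and not (not a2 and not a2 or a2 and not a2)
= not a4 and not a4 and not a4 or not a4 and a4 and not a4 or not a2 and not not a2   [distribution]
= not a4 and not a4 and not a4 or not a4 and a4 and not a4 or not a2 and a2   [double negation]
= not a4 and not a4 and not a4 or not a4 and a4 and not a4   [complement / identity]
= (not a4 and not a4 or not a4 and a4) and not a4   [distribution]
= not a4 and not a4   [distribution]
= not a4   [idempotence]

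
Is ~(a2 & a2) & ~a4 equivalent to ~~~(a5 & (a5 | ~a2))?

E1: ~(a2 & a2) & ~a4
    = ~a2 & ~a4   [idempotence]
E2: ~~~(a5 & (a5 | ~a2))
    = ~(a5 & (a5 | ~a2))   [double negation]
    = ~a5   [absorption]
These differ: at a2=1, a4=0, a5=0, E1 = 0 but E2 = 1.

No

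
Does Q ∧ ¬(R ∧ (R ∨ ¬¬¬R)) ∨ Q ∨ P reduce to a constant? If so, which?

Q ∧ ¬(R ∧ (R ∨ ¬¬¬R)) ∨ Q ∨ P
= Q ∧ ¬(R ∧ (R ∨ ¬R)) ∨ Q ∨ P
= Q ∧ ¬R ∨ Q ∨ P
= Q ∨ P
This depends on P, Q, so it is not a constant.

no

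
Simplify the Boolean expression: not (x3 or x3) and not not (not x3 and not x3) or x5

not x3 or x5

not (x3 or x3) and not not (not x3 and not x3) or x5
= not (x3 or x3) and not (x3 or x3) or x5   (De Morgan)
= not (x3 or x3) or x5   (idempotence)
= not x3 or x5   (idempotence)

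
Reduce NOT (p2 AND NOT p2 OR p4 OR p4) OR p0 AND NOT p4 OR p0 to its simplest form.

NOT p4 OR p0

NOT (p2 AND NOT p2 OR p4 OR p4) OR p0 AND NOT p4 OR p0
= NOT (p4 OR p4) OR p0 AND NOT p4 OR p0   (complement / identity)
= NOT p4 OR p0 AND NOT p4 OR p0   (idempotence)
= NOT p4 OR p0   (absorption)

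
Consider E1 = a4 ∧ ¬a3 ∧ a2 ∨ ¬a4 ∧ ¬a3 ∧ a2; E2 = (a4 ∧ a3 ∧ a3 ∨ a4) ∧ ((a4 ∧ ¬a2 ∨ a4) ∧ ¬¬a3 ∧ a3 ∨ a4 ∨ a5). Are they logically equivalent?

E1: a4 ∧ ¬a3 ∧ a2 ∨ ¬a4 ∧ ¬a3 ∧ a2
    = ¬a3 ∧ a2   [distribution]
E2: (a4 ∧ a3 ∧ a3 ∨ a4) ∧ ((a4 ∧ ¬a2 ∨ a4) ∧ ¬¬a3 ∧ a3 ∨ a4 ∨ a5)
    = (a4 ∧ a3 ∧ a3 ∨ a4) ∧ ((a4 ∧ ¬a2 ∨ a4) ∧ a3 ∧ a3 ∨ a4 ∨ a5)   [double negation]
    = (a4 ∧ a3 ∧ a3 ∨ a4) ∧ (a4 ∧ a3 ∧ a3 ∨ a4 ∨ a5)   [absorption]
    = a4 ∧ a3 ∧ a3 ∨ a4   [absorption]
    = a4 ∧ a3 ∨ a4   [idempotence]
    = a4   [absorption]
These differ: at a2=1, a3=1, a4=1, a5=1, E1 = 0 but E2 = 1.

No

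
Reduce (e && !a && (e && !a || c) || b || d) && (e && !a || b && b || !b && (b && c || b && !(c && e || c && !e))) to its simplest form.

(e && !a && (e && !a || c) || b || d) && (e && !a || b && b || !b && (b && c || b && !(c && e || c && !e)))
= (e && !a || b || d) && (e && !a || b && b || !b && (b && c || b && !(c && e || c && !e)))   — absorption
= (e && !a || b || d) && (e && !a || b && b || !b && (b && c || b && !c))   — distribution
= (e && !a || b || d) && (e && !a || b && b || !b && b)   — distribution
= (e && !a || b || d) && (e && !a || b)   — distribution
= e && !a || b   — absorption

e && !a || b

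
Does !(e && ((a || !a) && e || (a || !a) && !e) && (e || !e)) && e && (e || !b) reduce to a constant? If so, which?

!(e && ((a || !a) && e || (a || !a) && !e) && (e || !e)) && e && (e || !b)
= !(e && ((a || !a) && e || (a || !a) && !e) && (e || !e)) && e   — absorption
= !(e && (a || !a) && (e || !e)) && e   — distribution
= !(e && (e || !e)) && e   — complement / identity
= !e && e   — complement / identity
= false   — complement

yes, False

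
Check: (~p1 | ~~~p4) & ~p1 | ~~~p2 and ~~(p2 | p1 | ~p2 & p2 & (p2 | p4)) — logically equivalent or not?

E1: (~p1 | ~~~p4) & ~p1 | ~~~p2
    = (~p1 | ~~~p4) & ~p1 | ~p2
    = (~p1 | ~p4) & ~p1 | ~p2
    = ~p1 | ~p2
E2: ~~(p2 | p1 | ~p2 & p2 & (p2 | p4))
    = ~~(p2 | p1 | ~p2 & p2)
    = p2 | p1 | ~p2 & p2
    = p2 | p1
These differ: at p1=0, p2=0, p4=1, E1 = 1 but E2 = 0.

No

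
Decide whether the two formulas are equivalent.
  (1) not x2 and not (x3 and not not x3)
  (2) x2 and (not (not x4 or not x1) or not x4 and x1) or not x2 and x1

No

E1: not x2 and not (x3 and not not x3)
    = not x2 and not (x3 and x3)
    = not x2 and not x3
E2: x2 and (not (not x4 or not x1) or not x4 and x1) or not x2 and x1
    = x2 and (x4 and x1 or not x4 and x1) or not x2 and x1
    = x2 and x1 or not x2 and x1
    = x1
These differ: at x1=1, x2=0, x3=1, x4=0, E1 = 0 but E2 = 1.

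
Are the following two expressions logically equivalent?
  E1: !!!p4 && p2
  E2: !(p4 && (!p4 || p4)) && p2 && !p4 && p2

Yes

E1: !!!p4 && p2
    = !p4 && p2   [double negation]
E2: !(p4 && (!p4 || p4)) && p2 && !p4 && p2
    = !p4 && p2 && !p4 && p2   [complement / identity]
    = !p4 && p2   [idempotence]
Both reduce to !p4 && p2, so they are equivalent.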